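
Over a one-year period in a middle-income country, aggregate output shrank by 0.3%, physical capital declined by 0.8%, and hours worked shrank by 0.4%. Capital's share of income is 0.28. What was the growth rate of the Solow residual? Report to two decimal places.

Labor's share = 1 − 0.28 = 0.72.
Physical capital: 0.28 × (-0.8) = -0.224 pp.
Hours worked: 0.72 × (-0.4) = -0.288 pp.
TFP growth = -0.3 + 0.512 = 0.212%.

0.21%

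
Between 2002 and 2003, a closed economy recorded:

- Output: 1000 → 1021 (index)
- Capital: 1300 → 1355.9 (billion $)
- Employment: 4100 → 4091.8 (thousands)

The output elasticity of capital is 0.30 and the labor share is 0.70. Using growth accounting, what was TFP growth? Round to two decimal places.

Output growth = (1021 − 1000) / 1000 = 2.1%.
Capital growth = (1355.9 − 1300) / 1300 = 4.3%.
Employment growth = (4091.8 − 4100) / 4100 = -0.2%.
Labor's share = 1 − 0.3 = 0.7.
Capital: 0.3 × 4.3 = 1.29 pp.
Employment: 0.7 × (-0.2) = -0.14 pp.
TFP growth = 2.1 − 1.15 = 0.95%.

0.95%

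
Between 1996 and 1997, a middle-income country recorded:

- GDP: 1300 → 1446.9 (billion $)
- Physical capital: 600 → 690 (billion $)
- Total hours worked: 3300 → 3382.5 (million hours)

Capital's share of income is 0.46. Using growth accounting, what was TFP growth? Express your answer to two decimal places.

3.05%

GDP growth = (1446.9 − 1300) / 1300 = 11.3%.
Physical capital growth = (690 − 600) / 600 = 15%.
Total hours worked growth = (3382.5 − 3300) / 3300 = 2.5%.
Labor's share = 1 − 0.46 = 0.54.
Physical capital: 0.46 × 15 = 6.9 pp.
Total hours worked: 0.54 × 2.5 = 1.35 pp.
TFP growth = 11.3 − 8.25 = 3.05%.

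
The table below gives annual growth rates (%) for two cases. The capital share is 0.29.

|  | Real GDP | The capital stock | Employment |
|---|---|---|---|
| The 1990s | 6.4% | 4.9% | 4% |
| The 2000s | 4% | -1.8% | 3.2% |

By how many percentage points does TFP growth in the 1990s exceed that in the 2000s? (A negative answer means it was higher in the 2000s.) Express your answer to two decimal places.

Labor's share = 1 − 0.29 = 0.71.
The 1990s: TFP = 6.4 − 1.421 − 2.84 = 2.139%.
The 2000s: TFP = 4 + 0.522 − 2.272 = 2.25%.
Difference = 2.139 − (2.25) = -0.111 pp.

-0.11 percentage points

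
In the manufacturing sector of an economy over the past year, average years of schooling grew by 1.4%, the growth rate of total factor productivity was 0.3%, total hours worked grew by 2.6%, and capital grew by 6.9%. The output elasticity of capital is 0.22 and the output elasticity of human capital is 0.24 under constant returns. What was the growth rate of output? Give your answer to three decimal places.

Labor's share = 1 − 0.22 − 0.24 = 0.54.
Capital: 0.22 × 6.9 = 1.518 pp.
Average years of schooling: 0.24 × 1.4 = 0.336 pp.
Total hours worked: 0.54 × 2.6 = 1.404 pp.
Output growth = 0.3 + 3.258 = 3.558%.

3.558%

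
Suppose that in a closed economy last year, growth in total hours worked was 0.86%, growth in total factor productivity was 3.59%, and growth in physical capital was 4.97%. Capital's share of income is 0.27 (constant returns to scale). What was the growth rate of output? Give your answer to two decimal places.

Output growth was 5.56%.

Labor's share = 1 − 0.27 = 0.73.
Physical capital: 0.27 × 4.97 = 1.3419 pp.
Total hours worked: 0.73 × 0.86 = 0.6278 pp.
Output growth = 3.59 + 1.9697 = 5.5597%.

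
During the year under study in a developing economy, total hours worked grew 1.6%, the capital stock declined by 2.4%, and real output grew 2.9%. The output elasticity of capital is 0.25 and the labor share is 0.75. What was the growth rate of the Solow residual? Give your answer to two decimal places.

Labor's share = 1 − 0.25 = 0.75.
The capital stock: 0.25 × (-2.4) = -0.6 pp.
Total hours worked: 0.75 × 1.6 = 1.2 pp.
TFP growth = 2.9 − 0.6 = 2.3%.

The Solow residual grew 2.30%.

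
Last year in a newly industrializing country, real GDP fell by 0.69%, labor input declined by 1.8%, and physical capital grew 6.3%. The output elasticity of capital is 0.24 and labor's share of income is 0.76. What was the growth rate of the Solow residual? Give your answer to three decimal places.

Labor's share = 1 − 0.24 = 0.76.
Physical capital: 0.24 × 6.3 = 1.512 pp.
Labor input: 0.76 × (-1.8) = -1.368 pp.
TFP growth = -0.69 − 0.144 = -0.834%.

-0.834%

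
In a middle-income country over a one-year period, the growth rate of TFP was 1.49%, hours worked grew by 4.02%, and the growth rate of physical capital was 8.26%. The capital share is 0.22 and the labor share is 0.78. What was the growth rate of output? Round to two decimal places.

6.44%

Labor's share = 1 − 0.22 = 0.78.
Physical capital: 0.22 × 8.26 = 1.8172 pp.
Hours worked: 0.78 × 4.02 = 3.1356 pp.
Output growth = 1.49 + 4.9528 = 6.4428%.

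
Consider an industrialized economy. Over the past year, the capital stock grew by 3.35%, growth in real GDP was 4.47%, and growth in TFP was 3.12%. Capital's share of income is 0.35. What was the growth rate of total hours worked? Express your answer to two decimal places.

Labor's share = 1 − 0.35 = 0.65.
gY = gA + 0.35×3.35 + 0.65×g.
0.65×g = 4.47 − 3.12 − 1.1725 = 0.1775.
g = 0.1775 / 0.65 = 0.2731%.

Total hours worked growth was 0.27%.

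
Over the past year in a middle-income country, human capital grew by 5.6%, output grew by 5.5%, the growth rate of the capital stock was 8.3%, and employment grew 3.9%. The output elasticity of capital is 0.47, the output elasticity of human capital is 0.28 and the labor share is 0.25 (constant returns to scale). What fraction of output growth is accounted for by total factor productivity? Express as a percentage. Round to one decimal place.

Total factor productivity accounted for -17.2% of growth.

Labor's share = 1 − 0.47 − 0.28 = 0.25.
The capital stock: 0.47 × 8.3 = 3.901 pp.
Human capital: 0.28 × 5.6 = 1.568 pp.
Employment: 0.25 × 3.9 = 0.975 pp.
TFP growth = 5.5 − 6.444 = -0.944%.
TFP share of growth = -0.944 / 5.5 × 100 = -17.164%.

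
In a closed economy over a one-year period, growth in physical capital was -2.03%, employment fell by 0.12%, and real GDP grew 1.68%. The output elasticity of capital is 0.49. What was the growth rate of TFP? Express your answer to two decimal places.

TFP growth was 2.74%.

Labor's share = 1 − 0.49 = 0.51.
Physical capital: 0.49 × (-2.03) = -0.9947 pp.
Employment: 0.51 × (-0.12) = -0.0612 pp.
TFP growth = 1.68 + 1.0559 = 2.7359%.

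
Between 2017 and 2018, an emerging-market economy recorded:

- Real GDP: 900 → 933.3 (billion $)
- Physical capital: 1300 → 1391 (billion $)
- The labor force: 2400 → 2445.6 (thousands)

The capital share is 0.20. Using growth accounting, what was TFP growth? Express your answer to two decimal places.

Real GDP growth = (933.3 − 900) / 900 = 3.7%.
Physical capital growth = (1391 − 1300) / 1300 = 7%.
The labor force growth = (2445.6 − 2400) / 2400 = 1.9%.
Labor's share = 1 − 0.2 = 0.8.
Physical capital: 0.2 × 7 = 1.4 pp.
The labor force: 0.8 × 1.9 = 1.52 pp.
TFP growth = 3.7 − 2.92 = 0.78%.

0.78%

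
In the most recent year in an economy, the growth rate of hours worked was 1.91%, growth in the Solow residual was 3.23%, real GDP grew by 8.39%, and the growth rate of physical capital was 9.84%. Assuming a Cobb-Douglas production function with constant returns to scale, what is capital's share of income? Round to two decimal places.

Capital's share of income is 0.41.

gY = gA + α·gK + (1−α)·gL, so gY − gA − gL = α(gK − gL).
8.39 − 3.23 − 1.91 = α × (9.84 − 1.91).
3.25 = 7.93 α, so α = 0.4098.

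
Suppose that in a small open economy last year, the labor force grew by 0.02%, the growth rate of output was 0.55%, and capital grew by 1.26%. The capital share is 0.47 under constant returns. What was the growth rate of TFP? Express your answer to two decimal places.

-0.05%

Labor's share = 1 − 0.47 = 0.53.
Capital: 0.47 × 1.26 = 0.5922 pp.
The labor force: 0.53 × 0.02 = 0.0106 pp.
TFP growth = 0.55 − 0.6028 = -0.0528%.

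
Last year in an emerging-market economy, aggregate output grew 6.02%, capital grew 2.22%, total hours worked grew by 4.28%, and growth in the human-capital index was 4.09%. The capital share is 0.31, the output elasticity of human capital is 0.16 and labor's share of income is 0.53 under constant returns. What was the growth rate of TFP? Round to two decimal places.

TFP grew 2.41%.

Labor's share = 1 − 0.31 − 0.16 = 0.53.
Capital: 0.31 × 2.22 = 0.6882 pp.
The human-capital index: 0.16 × 4.09 = 0.6544 pp.
Total hours worked: 0.53 × 4.28 = 2.2684 pp.
TFP growth = 6.02 − 3.611 = 2.409%.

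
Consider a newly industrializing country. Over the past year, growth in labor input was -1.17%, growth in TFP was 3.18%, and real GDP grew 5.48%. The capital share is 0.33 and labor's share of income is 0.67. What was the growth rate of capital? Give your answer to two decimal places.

9.35%

Labor's share = 1 − 0.33 = 0.67.
gY = gA + 0.67×(-1.17) + 0.33×g.
0.33×g = 5.48 − 3.18 + 0.7839 = 3.0839.
g = 3.0839 / 0.33 = 9.3452%.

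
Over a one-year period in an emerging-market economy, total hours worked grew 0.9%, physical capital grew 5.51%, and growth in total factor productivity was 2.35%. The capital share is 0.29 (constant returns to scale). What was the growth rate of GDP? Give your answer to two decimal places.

4.59%

Labor's share = 1 − 0.29 = 0.71.
Physical capital: 0.29 × 5.51 = 1.5979 pp.
Total hours worked: 0.71 × 0.9 = 0.639 pp.
Output growth = 2.35 + 2.2369 = 4.5869%.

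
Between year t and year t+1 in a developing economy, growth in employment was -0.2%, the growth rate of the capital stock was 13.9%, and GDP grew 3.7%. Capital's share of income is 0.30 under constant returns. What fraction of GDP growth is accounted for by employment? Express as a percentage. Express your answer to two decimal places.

Employment accounted for -3.78% of growth.

Labor's share = 1 − 0.3 = 0.7.
Employment contributed 0.7 × (-0.2) = -0.14 pp.
Share of growth = -0.14 / 3.7 × 100 = -3.7838%.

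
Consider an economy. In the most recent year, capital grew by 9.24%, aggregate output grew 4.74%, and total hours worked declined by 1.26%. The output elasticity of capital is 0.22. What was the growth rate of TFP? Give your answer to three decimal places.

3.690%

Labor's share = 1 − 0.22 = 0.78.
Capital: 0.22 × 9.24 = 2.0328 pp.
Total hours worked: 0.78 × (-1.26) = -0.9828 pp.
TFP growth = 4.74 − 1.05 = 3.69%.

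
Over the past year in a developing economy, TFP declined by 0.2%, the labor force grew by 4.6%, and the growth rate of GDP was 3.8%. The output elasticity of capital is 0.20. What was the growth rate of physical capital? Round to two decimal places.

1.60%

Labor's share = 1 − 0.2 = 0.8.
gY = gA + 0.8×4.6 + 0.2×g.
0.2×g = 3.8 + 0.2 − 3.68 = 0.32.
g = 0.32 / 0.2 = 1.6%.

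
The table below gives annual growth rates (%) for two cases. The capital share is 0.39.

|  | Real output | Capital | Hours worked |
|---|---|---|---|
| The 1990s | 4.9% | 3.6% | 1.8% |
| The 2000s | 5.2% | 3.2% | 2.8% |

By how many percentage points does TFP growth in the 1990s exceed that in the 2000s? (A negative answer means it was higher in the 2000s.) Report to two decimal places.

0.15 percentage points

Labor's share = 1 − 0.39 = 0.61.
The 1990s: TFP = 4.9 − 1.404 − 1.098 = 2.398%.
The 2000s: TFP = 5.2 − 1.248 − 1.708 = 2.244%.
Difference = 2.398 − (2.244) = 0.154 pp.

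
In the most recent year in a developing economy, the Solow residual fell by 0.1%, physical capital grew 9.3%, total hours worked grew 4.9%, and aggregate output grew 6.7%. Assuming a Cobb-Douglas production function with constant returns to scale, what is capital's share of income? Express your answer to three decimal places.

Capital's share of income is 0.432.

gY = gA + α·gK + (1−α)·gL, so gY − gA − gL = α(gK − gL).
6.7 + 0.1 − 4.9 = α × (9.3 − 4.9).
1.9 = 4.4 α, so α = 0.43182.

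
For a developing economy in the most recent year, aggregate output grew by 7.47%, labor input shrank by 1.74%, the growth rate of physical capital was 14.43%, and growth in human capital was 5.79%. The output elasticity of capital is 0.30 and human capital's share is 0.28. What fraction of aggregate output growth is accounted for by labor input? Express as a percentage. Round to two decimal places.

Labor input accounted for -9.78% of growth.

Labor's share = 1 − 0.3 − 0.28 = 0.42.
Labor input contributed 0.42 × (-1.74) = -0.7308 pp.
Share of growth = -0.7308 / 7.47 × 100 = -9.7831%.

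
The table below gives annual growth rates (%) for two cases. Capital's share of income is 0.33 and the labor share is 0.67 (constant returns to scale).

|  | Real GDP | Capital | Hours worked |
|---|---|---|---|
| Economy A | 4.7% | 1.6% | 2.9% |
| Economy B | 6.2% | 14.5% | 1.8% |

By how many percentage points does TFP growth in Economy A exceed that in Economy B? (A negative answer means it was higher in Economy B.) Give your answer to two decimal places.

Labor's share = 1 − 0.33 = 0.67.
Economy A: TFP = 4.7 − 0.528 − 1.943 = 2.229%.
Economy B: TFP = 6.2 − 4.785 − 1.206 = 0.209%.
Difference = 2.229 − (0.209) = 2.02 pp.

2.02 percentage points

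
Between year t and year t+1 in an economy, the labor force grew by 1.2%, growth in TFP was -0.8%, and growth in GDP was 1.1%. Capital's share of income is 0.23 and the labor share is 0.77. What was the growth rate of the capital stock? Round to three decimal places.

The capital stock growth was 4.243%.

Labor's share = 1 − 0.23 = 0.77.
gY = gA + 0.77×1.2 + 0.23×g.
0.23×g = 1.1 + 0.8 − 0.924 = 0.976.
g = 0.976 / 0.23 = 4.24348%.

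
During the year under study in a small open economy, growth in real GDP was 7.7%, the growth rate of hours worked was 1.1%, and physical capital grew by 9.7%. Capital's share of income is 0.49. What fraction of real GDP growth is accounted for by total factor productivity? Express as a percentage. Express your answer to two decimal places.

Total factor productivity accounted for 30.99% of growth.

Labor's share = 1 − 0.49 = 0.51.
Physical capital: 0.49 × 9.7 = 4.753 pp.
Hours worked: 0.51 × 1.1 = 0.561 pp.
TFP growth = 7.7 − 5.314 = 2.386%.
TFP share of growth = 2.386 / 7.7 × 100 = 30.987%.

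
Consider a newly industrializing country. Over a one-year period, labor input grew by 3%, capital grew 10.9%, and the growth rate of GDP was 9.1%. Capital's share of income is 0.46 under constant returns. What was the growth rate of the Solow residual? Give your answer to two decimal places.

2.47%

Labor's share = 1 − 0.46 = 0.54.
Capital: 0.46 × 10.9 = 5.014 pp.
Labor input: 0.54 × 3 = 1.62 pp.
TFP growth = 9.1 − 6.634 = 2.466%.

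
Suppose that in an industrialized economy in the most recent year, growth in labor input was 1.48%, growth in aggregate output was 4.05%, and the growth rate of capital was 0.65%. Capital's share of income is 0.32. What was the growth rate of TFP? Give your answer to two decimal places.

Labor's share = 1 − 0.32 = 0.68.
Capital: 0.32 × 0.65 = 0.208 pp.
Labor input: 0.68 × 1.48 = 1.0064 pp.
TFP growth = 4.05 − 1.2144 = 2.8356%.

TFP grew 2.84%.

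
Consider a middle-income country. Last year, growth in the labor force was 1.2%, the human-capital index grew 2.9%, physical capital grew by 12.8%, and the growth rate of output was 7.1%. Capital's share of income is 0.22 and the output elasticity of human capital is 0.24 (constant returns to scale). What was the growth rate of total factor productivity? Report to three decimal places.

Labor's share = 1 − 0.22 − 0.24 = 0.54.
Physical capital: 0.22 × 12.8 = 2.816 pp.
The human-capital index: 0.24 × 2.9 = 0.696 pp.
The labor force: 0.54 × 1.2 = 0.648 pp.
TFP growth = 7.1 − 4.16 = 2.94%.

2.940%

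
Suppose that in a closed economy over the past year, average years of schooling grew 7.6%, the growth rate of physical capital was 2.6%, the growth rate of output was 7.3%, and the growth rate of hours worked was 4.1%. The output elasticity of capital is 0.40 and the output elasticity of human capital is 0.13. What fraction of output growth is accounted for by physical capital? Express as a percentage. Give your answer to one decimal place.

Physical capital accounted for 14.2% of growth.

Physical capital contributed 0.4 × 2.6 = 1.04 pp.
Share of growth = 1.04 / 7.3 × 100 = 14.247%.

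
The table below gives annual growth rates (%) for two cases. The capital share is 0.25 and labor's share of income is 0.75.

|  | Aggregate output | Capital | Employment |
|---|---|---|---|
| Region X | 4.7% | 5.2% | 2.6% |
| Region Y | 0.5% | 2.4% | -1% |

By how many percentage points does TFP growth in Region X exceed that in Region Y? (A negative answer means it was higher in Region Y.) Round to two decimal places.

Labor's share = 1 − 0.25 = 0.75.
Region X: TFP = 4.7 − 1.3 − 1.95 = 1.45%.
Region Y: TFP = 0.5 − 0.6 + 0.75 = 0.65%.
Difference = 1.45 − (0.65) = 0.8 pp.

0.80 percentage points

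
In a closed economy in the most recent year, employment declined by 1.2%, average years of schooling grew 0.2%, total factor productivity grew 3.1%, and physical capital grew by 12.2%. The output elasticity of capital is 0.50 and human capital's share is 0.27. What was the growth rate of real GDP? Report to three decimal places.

Labor's share = 1 − 0.5 − 0.27 = 0.23.
Physical capital: 0.5 × 12.2 = 6.1 pp.
Average years of schooling: 0.27 × 0.2 = 0.054 pp.
Employment: 0.23 × (-1.2) = -0.276 pp.
Output growth = 3.1 + 5.878 = 8.978%.

8.978%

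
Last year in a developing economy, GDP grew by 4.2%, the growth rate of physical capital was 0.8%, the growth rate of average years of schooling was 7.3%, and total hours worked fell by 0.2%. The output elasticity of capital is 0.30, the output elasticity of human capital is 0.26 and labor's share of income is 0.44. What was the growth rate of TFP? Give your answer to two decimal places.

Labor's share = 1 − 0.3 − 0.26 = 0.44.
Physical capital: 0.3 × 0.8 = 0.24 pp.
Average years of schooling: 0.26 × 7.3 = 1.898 pp.
Total hours worked: 0.44 × (-0.2) = -0.088 pp.
TFP growth = 4.2 − 2.05 = 2.15%.

2.15%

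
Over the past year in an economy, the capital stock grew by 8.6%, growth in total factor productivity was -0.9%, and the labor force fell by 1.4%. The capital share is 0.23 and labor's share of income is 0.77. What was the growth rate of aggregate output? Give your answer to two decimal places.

0.00%

Labor's share = 1 − 0.23 = 0.77.
The capital stock: 0.23 × 8.6 = 1.978 pp.
The labor force: 0.77 × (-1.4) = -1.078 pp.
Output growth = -0.9 + 0.9 = 0%.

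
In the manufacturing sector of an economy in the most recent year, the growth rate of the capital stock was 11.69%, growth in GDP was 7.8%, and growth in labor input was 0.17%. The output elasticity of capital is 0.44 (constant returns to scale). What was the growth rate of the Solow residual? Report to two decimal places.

Labor's share = 1 − 0.44 = 0.56.
The capital stock: 0.44 × 11.69 = 5.1436 pp.
Labor input: 0.56 × 0.17 = 0.0952 pp.
TFP growth = 7.8 − 5.2388 = 2.5612%.

2.56%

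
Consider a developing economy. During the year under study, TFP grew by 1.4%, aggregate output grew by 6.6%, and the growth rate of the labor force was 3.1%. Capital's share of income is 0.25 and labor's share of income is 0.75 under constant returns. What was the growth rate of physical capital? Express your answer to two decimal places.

Labor's share = 1 − 0.25 = 0.75.
gY = gA + 0.75×3.1 + 0.25×g.
0.25×g = 6.6 − 1.4 − 2.325 = 2.875.
g = 2.875 / 0.25 = 11.5%.

11.50%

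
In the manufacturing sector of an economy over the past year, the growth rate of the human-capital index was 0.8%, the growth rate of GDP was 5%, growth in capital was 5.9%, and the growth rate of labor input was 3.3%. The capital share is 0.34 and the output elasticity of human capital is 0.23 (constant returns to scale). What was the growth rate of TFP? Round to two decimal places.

1.39%

Labor's share = 1 − 0.34 − 0.23 = 0.43.
Capital: 0.34 × 5.9 = 2.006 pp.
The human-capital index: 0.23 × 0.8 = 0.184 pp.
Labor input: 0.43 × 3.3 = 1.419 pp.
TFP growth = 5 − 3.609 = 1.391%.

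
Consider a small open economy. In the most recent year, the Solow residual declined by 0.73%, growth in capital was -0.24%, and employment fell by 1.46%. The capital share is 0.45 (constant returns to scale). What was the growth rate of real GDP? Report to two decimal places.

Labor's share = 1 − 0.45 = 0.55.
Capital: 0.45 × (-0.24) = -0.108 pp.
Employment: 0.55 × (-1.46) = -0.803 pp.
Output growth = -0.73 + (-0.911) = -1.641%.

-1.64%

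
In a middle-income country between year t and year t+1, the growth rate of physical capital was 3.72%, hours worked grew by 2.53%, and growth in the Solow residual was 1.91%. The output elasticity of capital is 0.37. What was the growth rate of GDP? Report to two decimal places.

Labor's share = 1 − 0.37 = 0.63.
Physical capital: 0.37 × 3.72 = 1.3764 pp.
Hours worked: 0.63 × 2.53 = 1.5939 pp.
Output growth = 1.91 + 2.9703 = 4.8803%.

GDP grew 4.88%.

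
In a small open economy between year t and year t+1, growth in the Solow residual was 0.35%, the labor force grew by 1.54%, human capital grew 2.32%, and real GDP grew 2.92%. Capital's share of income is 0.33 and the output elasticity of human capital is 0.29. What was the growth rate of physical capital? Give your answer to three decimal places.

Labor's share = 1 − 0.33 − 0.29 = 0.38.
gY = gA + 0.29×2.32 + 0.38×1.54 + 0.33×g.
0.33×g = 2.92 − 0.35 − 1.258 = 1.312.
g = 1.312 / 0.33 = 3.97576%.

3.976%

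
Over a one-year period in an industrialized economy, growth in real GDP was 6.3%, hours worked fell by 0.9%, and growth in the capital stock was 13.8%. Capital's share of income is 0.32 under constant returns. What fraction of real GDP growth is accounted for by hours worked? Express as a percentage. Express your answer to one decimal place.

Labor's share = 1 − 0.32 = 0.68.
Hours worked contributed 0.68 × (-0.9) = -0.612 pp.
Share of growth = -0.612 / 6.3 × 100 = -9.714%.

Hours worked accounted for -9.7% of growth.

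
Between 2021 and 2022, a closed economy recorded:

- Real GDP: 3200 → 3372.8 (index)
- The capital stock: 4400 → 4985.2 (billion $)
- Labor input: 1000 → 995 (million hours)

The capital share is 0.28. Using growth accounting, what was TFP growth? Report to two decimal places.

TFP grew 2.04%.

Real GDP growth = (3372.8 − 3200) / 3200 = 5.4%.
The capital stock growth = (4985.2 − 4400) / 4400 = 13.3%.
Labor input growth = (995 − 1000) / 1000 = -0.5%.
Labor's share = 1 − 0.28 = 0.72.
The capital stock: 0.28 × 13.3 = 3.724 pp.
Labor input: 0.72 × (-0.5) = -0.36 pp.
TFP growth = 5.4 − 3.364 = 2.036%.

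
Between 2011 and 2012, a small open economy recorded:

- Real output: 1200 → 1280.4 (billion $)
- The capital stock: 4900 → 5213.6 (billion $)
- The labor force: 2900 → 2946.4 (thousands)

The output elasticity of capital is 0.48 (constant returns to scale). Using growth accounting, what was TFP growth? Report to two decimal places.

2.80%

Real output growth = (1280.4 − 1200) / 1200 = 6.7%.
The capital stock growth = (5213.6 − 4900) / 4900 = 6.4%.
The labor force growth = (2946.4 − 2900) / 2900 = 1.6%.
Labor's share = 1 − 0.48 = 0.52.
The capital stock: 0.48 × 6.4 = 3.072 pp.
The labor force: 0.52 × 1.6 = 0.832 pp.
TFP growth = 6.7 − 3.904 = 2.796%.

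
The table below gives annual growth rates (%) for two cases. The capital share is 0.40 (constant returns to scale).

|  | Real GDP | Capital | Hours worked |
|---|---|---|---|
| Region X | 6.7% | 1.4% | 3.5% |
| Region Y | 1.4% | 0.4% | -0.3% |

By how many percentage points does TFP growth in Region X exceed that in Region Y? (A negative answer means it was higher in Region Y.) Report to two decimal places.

2.62 percentage points

Labor's share = 1 − 0.4 = 0.6.
Region X: TFP = 6.7 − 0.56 − 2.1 = 4.04%.
Region Y: TFP = 1.4 − 0.16 + 0.18 = 1.42%.
Difference = 4.04 − (1.42) = 2.62 pp.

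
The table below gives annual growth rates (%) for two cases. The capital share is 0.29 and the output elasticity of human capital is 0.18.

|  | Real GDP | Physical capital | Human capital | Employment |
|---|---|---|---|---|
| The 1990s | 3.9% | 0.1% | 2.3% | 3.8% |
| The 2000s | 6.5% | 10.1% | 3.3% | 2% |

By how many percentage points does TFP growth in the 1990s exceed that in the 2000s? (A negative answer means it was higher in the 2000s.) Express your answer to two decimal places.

Labor's share = 1 − 0.29 − 0.18 = 0.53.
The 1990s: TFP = 3.9 − 0.029 − 0.414 − 2.014 = 1.443%.
The 2000s: TFP = 6.5 − 2.929 − 0.594 − 1.06 = 1.917%.
Difference = 1.443 − (1.917) = -0.474 pp.

-0.47 percentage points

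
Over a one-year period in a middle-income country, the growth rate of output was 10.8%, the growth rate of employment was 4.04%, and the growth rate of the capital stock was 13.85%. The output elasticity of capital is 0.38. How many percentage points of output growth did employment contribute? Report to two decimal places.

2.50 percentage points

Labor's share = 1 − 0.38 = 0.62.
Contribution = share × growth = 0.62 × 4.04 = 2.5048 pp.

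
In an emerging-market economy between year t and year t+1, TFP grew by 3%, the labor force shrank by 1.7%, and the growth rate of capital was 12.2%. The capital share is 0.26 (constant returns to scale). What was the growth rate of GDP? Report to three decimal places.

GDP grew 4.914%.

Labor's share = 1 − 0.26 = 0.74.
Capital: 0.26 × 12.2 = 3.172 pp.
The labor force: 0.74 × (-1.7) = -1.258 pp.
Output growth = 3 + 1.914 = 4.914%.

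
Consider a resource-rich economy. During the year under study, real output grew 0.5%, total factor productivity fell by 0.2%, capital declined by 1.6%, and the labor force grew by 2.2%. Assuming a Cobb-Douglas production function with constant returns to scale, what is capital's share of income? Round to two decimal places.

gY = gA + α·gK + (1−α)·gL, so gY − gA − gL = α(gK − gL).
0.5 + 0.2 − 2.2 = α × (-1.6 − 2.2).
-1.5 = -3.8 α, so α = 0.3947.

0.39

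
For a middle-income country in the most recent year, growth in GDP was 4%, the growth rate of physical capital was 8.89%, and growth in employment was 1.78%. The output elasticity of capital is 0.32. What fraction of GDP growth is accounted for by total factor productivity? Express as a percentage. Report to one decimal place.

Labor's share = 1 − 0.32 = 0.68.
Physical capital: 0.32 × 8.89 = 2.8448 pp.
Employment: 0.68 × 1.78 = 1.2104 pp.
TFP growth = 4 − 4.0552 = -0.0552%.
TFP share of growth = -0.0552 / 4 × 100 = -1.38%.

Total factor productivity accounted for -1.4% of growth.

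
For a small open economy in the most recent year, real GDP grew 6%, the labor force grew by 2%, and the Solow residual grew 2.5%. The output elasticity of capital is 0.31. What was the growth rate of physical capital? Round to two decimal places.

Labor's share = 1 − 0.31 = 0.69.
gY = gA + 0.69×2 + 0.31×g.
0.31×g = 6 − 2.5 − 1.38 = 2.12.
g = 2.12 / 0.31 = 6.8387%.

6.84%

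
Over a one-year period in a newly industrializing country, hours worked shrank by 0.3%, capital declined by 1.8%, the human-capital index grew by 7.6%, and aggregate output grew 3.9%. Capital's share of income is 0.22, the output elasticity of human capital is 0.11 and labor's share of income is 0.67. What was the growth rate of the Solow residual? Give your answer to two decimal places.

The Solow residual growth was 3.66%.

Labor's share = 1 − 0.22 − 0.11 = 0.67.
Capital: 0.22 × (-1.8) = -0.396 pp.
The human-capital index: 0.11 × 7.6 = 0.836 pp.
Hours worked: 0.67 × (-0.3) = -0.201 pp.
TFP growth = 3.9 − 0.239 = 3.661%.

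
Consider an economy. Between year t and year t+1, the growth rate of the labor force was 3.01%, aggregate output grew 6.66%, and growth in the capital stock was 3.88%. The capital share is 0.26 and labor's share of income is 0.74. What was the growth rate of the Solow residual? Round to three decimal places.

Labor's share = 1 − 0.26 = 0.74.
The capital stock: 0.26 × 3.88 = 1.0088 pp.
The labor force: 0.74 × 3.01 = 2.2274 pp.
TFP growth = 6.66 − 3.2362 = 3.4238%.

3.424%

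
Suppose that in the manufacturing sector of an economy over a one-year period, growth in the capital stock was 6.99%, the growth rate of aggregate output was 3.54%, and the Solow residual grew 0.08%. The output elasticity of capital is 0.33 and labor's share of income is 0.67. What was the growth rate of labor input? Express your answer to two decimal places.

Labor's share = 1 − 0.33 = 0.67.
gY = gA + 0.33×6.99 + 0.67×g.
0.67×g = 3.54 − 0.08 − 2.3067 = 1.1533.
g = 1.1533 / 0.67 = 1.7213%.

Labor input growth was 1.72%.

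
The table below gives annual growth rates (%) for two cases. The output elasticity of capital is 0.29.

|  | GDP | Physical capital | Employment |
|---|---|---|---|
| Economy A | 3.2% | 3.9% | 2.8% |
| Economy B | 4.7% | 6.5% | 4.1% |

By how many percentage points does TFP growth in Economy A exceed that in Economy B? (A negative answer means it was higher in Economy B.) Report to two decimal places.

Labor's share = 1 − 0.29 = 0.71.
Economy A: TFP = 3.2 − 1.131 − 1.988 = 0.081%.
Economy B: TFP = 4.7 − 1.885 − 2.911 = -0.096%.
Difference = 0.081 − (-0.096) = 0.177 pp.

0.18 percentage points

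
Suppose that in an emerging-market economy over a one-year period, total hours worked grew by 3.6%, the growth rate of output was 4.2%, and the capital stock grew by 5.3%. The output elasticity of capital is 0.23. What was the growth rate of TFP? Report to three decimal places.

Labor's share = 1 − 0.23 = 0.77.
The capital stock: 0.23 × 5.3 = 1.219 pp.
Total hours worked: 0.77 × 3.6 = 2.772 pp.
TFP growth = 4.2 − 3.991 = 0.209%.

0.209%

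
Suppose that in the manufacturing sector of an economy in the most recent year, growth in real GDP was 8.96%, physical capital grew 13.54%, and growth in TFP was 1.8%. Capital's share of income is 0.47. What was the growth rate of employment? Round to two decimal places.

Labor's share = 1 − 0.47 = 0.53.
gY = gA + 0.47×13.54 + 0.53×g.
0.53×g = 8.96 − 1.8 − 6.3638 = 0.7962.
g = 0.7962 / 0.53 = 1.5023%.

Employment growth was 1.50%.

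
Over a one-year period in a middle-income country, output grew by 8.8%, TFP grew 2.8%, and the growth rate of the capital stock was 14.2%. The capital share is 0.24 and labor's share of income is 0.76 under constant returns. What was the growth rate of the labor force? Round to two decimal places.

Labor's share = 1 − 0.24 = 0.76.
gY = gA + 0.24×14.2 + 0.76×g.
0.76×g = 8.8 − 2.8 − 3.408 = 2.592.
g = 2.592 / 0.76 = 3.4105%.

3.41%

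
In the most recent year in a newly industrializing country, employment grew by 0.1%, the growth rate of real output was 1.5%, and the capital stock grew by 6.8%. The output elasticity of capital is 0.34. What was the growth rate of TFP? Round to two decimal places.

-0.88%

Labor's share = 1 − 0.34 = 0.66.
The capital stock: 0.34 × 6.8 = 2.312 pp.
Employment: 0.66 × 0.1 = 0.066 pp.
TFP growth = 1.5 − 2.378 = -0.878%.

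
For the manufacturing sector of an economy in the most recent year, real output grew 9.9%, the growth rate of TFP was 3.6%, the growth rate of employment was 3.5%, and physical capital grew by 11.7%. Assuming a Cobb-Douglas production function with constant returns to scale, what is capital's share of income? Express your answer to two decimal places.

gY = gA + α·gK + (1−α)·gL, so gY − gA − gL = α(gK − gL).
9.9 − 3.6 − 3.5 = α × (11.7 − 3.5).
2.8 = 8.2 α, so α = 0.3415.

α = 0.34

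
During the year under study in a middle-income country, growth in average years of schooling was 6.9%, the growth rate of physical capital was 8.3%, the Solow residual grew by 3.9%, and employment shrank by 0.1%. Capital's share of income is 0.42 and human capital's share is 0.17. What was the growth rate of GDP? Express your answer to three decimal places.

Labor's share = 1 − 0.42 − 0.17 = 0.41.
Physical capital: 0.42 × 8.3 = 3.486 pp.
Average years of schooling: 0.17 × 6.9 = 1.173 pp.
Employment: 0.41 × (-0.1) = -0.041 pp.
Output growth = 3.9 + 4.618 = 8.518%.

GDP grew 8.518%.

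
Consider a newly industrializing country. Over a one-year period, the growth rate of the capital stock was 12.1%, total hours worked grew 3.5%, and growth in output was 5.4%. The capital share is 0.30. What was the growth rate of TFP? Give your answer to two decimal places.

Labor's share = 1 − 0.3 = 0.7.
The capital stock: 0.3 × 12.1 = 3.63 pp.
Total hours worked: 0.7 × 3.5 = 2.45 pp.
TFP growth = 5.4 − 6.08 = -0.68%.

-0.68%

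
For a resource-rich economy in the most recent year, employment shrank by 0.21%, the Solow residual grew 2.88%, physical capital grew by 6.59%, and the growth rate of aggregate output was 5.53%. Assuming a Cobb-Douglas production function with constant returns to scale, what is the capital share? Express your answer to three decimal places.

The capital share is 0.421.

gY = gA + α·gK + (1−α)·gL, so gY − gA − gL = α(gK − gL).
5.53 − 2.88 + 0.21 = α × (6.59 − (-0.21)).
2.86 = 6.8 α, so α = 0.42059.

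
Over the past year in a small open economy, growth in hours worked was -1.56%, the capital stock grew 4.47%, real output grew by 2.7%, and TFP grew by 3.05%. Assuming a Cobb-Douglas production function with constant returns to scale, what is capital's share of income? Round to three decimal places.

gY = gA + α·gK + (1−α)·gL, so gY − gA − gL = α(gK − gL).
2.7 − 3.05 + 1.56 = α × (4.47 − (-1.56)).
1.21 = 6.03 α, so α = 0.20066.

α = 0.201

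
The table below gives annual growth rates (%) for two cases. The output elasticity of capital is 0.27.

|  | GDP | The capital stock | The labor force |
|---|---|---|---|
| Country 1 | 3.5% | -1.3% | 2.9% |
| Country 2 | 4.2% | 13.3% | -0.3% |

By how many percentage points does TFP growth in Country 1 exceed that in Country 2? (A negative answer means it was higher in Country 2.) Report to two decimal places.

Labor's share = 1 − 0.27 = 0.73.
Country 1: TFP = 3.5 + 0.351 − 2.117 = 1.734%.
Country 2: TFP = 4.2 − 3.591 + 0.219 = 0.828%.
Difference = 1.734 − (0.828) = 0.906 pp.

0.91 percentage points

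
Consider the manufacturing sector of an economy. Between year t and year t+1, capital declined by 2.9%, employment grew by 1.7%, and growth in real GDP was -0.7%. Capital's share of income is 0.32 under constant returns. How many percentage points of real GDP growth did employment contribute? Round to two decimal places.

1.16 pp

Labor's share = 1 − 0.32 = 0.68.
Contribution = share × growth = 0.68 × 1.7 = 1.156 pp.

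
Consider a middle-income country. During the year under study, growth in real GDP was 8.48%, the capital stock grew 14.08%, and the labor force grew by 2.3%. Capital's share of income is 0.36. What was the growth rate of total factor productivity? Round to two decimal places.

1.94%

Labor's share = 1 − 0.36 = 0.64.
The capital stock: 0.36 × 14.08 = 5.0688 pp.
The labor force: 0.64 × 2.3 = 1.472 pp.
TFP growth = 8.48 − 6.5408 = 1.9392%.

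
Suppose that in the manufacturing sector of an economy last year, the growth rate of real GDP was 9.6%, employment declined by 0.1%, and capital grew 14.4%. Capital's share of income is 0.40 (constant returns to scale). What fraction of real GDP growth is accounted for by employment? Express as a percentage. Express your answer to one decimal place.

Employment accounted for -0.6% of growth.

Labor's share = 1 − 0.4 = 0.6.
Employment contributed 0.6 × (-0.1) = -0.06 pp.
Share of growth = -0.06 / 9.6 × 100 = -0.625%.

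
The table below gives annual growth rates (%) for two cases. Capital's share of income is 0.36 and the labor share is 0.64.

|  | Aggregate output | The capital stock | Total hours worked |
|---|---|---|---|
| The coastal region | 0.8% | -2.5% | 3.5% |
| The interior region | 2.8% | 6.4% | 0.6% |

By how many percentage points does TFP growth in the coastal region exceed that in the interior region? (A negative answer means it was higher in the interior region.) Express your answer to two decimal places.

-0.65 percentage points

Labor's share = 1 − 0.36 = 0.64.
The coastal region: TFP = 0.8 + 0.9 − 2.24 = -0.54%.
The interior region: TFP = 2.8 − 2.304 − 0.384 = 0.112%.
Difference = -0.54 − (0.112) = -0.652 pp.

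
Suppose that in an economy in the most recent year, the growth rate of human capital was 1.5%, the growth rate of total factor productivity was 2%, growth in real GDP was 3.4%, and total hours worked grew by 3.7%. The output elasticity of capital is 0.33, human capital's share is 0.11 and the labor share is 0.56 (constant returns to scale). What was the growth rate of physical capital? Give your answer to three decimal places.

-2.536%

Labor's share = 1 − 0.33 − 0.11 = 0.56.
gY = gA + 0.11×1.5 + 0.56×3.7 + 0.33×g.
0.33×g = 3.4 − 2 − 2.237 = -0.837.
g = -0.837 / 0.33 = -2.53636%.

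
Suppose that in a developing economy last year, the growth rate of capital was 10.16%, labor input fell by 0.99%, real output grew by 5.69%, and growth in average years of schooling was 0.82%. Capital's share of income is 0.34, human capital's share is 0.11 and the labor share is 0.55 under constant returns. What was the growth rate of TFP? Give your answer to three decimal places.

2.690%

Labor's share = 1 − 0.34 − 0.11 = 0.55.
Capital: 0.34 × 10.16 = 3.4544 pp.
Average years of schooling: 0.11 × 0.82 = 0.0902 pp.
Labor input: 0.55 × (-0.99) = -0.5445 pp.
TFP growth = 5.69 − 3.0001 = 2.6899%.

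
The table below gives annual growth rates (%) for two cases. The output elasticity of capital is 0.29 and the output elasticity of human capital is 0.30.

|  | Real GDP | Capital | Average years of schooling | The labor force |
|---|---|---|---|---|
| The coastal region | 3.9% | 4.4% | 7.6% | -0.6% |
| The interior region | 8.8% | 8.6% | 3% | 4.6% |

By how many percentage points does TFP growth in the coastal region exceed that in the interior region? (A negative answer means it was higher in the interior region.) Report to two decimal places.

-2.93 percentage points

Labor's share = 1 − 0.29 − 0.3 = 0.41.
The coastal region: TFP = 3.9 − 1.276 − 2.28 + 0.246 = 0.59%.
The interior region: TFP = 8.8 − 2.494 − 0.9 − 1.886 = 3.52%.
Difference = 0.59 − (3.52) = -2.93 pp.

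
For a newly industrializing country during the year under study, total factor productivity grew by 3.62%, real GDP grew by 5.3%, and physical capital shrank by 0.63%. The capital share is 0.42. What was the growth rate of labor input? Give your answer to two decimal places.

Labor input growth was 3.35%.

Labor's share = 1 − 0.42 = 0.58.
gY = gA + 0.42×(-0.63) + 0.58×g.
0.58×g = 5.3 − 3.62 + 0.2646 = 1.9446.
g = 1.9446 / 0.58 = 3.3528%.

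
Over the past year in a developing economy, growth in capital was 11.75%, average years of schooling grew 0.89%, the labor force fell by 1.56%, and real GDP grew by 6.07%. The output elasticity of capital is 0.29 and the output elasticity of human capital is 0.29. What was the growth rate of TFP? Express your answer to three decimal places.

3.060%

Labor's share = 1 − 0.29 − 0.29 = 0.42.
Capital: 0.29 × 11.75 = 3.4075 pp.
Average years of schooling: 0.29 × 0.89 = 0.2581 pp.
The labor force: 0.42 × (-1.56) = -0.6552 pp.
TFP growth = 6.07 − 3.0104 = 3.0596%.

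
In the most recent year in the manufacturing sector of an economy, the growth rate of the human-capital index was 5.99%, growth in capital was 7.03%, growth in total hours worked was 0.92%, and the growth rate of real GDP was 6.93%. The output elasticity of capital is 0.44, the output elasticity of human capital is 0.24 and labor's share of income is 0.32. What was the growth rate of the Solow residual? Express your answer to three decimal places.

Labor's share = 1 − 0.44 − 0.24 = 0.32.
Capital: 0.44 × 7.03 = 3.0932 pp.
The human-capital index: 0.24 × 5.99 = 1.4376 pp.
Total hours worked: 0.32 × 0.92 = 0.2944 pp.
TFP growth = 6.93 − 4.8252 = 2.1048%.

2.105%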